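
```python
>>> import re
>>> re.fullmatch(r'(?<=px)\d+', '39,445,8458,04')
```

None

The `(?=…)`/`(?<=…)` assertion just peeks at neighbouring text; it doesn't advance the match position.
`fullmatch` succeeds only if the pattern covers the string from start to end.
Here the string isn't matched end-to-end, so the call returns None.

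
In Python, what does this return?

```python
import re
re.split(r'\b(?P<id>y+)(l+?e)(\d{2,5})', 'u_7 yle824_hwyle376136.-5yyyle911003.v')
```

The group in the pattern means `split` returns the separators' captures alongside the pieces.

['u_7 ', 'y', 'le', '824', '_hwyle376136.-5yyyle911003.v']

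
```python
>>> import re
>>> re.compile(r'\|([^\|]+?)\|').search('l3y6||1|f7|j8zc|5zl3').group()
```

'|1|'

`search` walks the string left to right and returns the first match it finds.
The match spans [5:8] → '|1|'.
Captured: group 1 = '1'.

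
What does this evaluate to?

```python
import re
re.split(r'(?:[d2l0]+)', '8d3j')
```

['8', '3j']

The pattern matches one or more of one of [d2l0] (non-capturing group).
Each match becomes a cut point; 2 segments remain.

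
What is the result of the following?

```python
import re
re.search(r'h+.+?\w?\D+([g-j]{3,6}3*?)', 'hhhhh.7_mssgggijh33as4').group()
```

A `+?`/`*?`/`{m,n}?` starts at its minimum and grows only as far as needed for what follows to match.
The match spans [0:17] → 'hhhhh.7_mssgggijh'.

'hhhhh.7_mssgggijh'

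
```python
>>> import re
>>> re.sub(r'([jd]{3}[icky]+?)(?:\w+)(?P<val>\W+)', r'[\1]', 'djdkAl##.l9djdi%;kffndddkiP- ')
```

'[djdk]l9djdi%;kffn[dddk]'

The replacement refers to a captured group, so each match is rewritten using its own captured text.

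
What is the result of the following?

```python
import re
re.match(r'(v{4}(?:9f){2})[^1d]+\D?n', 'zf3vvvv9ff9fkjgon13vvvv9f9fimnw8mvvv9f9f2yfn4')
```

Pattern: exactly 4 of the literal 'v', then the literal '9f' repeated 2 times (captured); then one or more of any character except [1d], then optionally a non-digit, then the literal 'n'.
`match` is anchored at position 0; if the pattern doesn't fit there, it returns None.
Here the string doesn't start with a match, so the call returns None.

None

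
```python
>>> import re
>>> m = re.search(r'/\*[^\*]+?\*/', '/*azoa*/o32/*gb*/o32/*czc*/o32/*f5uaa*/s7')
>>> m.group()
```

'/*azoa*/'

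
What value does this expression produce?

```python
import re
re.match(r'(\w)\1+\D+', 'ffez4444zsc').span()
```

(0, 4)

The backreference `\1` re-matches whatever the first group consumed, character for character.
With `match`, the pattern is implicitly anchored at the beginning.
The match spans [0:4] → 'ffez'.
Captured: group 1 = 'f'.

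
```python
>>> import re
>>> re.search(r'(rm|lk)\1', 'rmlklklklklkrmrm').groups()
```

A backreference is literal: `\1` must see the identical characters the first group matched.
`search` walks the string left to right and returns the first match it finds.
The match spans [2:6] → 'lklk'.
Captured: group 1 = 'lk'.

('lk',)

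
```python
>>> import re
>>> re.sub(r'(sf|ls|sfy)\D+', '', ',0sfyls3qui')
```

',03qui'

Matches: at [2:7] → 'sfyls'.
Every occurrence is swapped for ''.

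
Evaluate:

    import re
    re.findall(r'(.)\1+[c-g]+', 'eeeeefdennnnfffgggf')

['e', 'n']

`\1` is not a pattern — it's the concrete string captured by group 1, re-applied verbatim.
Walking the string: at [0:8] match 'eeeeefde', group 1 = 'e'; at [8:19] match 'nnnnfffgggf', group 1 = 'n'.
Because there's exactly one group, `findall` drops the full match and keeps group 1 from each hit.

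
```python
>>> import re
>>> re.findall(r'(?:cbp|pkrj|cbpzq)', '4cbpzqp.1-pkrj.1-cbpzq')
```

['cbp', 'pkrj', 'cbp']

Alternation tries branches left to right and keeps the first one that lets the overall match succeed at that position.
`findall` yields the raw match text (3 of them) because the pattern has no groups.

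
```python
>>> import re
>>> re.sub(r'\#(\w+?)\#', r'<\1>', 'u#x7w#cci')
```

Matches: at [1:6] → '#x7w#'.
Each match is replaced using the text its own group 1 captured.

'u<x7w>cci'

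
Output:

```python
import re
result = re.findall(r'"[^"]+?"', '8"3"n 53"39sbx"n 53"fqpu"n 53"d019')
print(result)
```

['"3"', '"39sbx"', '"fqpu"']

Since nothing is captured, `findall` lists the 3 matched substrings directly.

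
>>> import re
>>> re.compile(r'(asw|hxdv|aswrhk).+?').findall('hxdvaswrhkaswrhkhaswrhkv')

['hxdv', 'asw', 'asw']

Branches in `(...|...)` are attempted left-to-right; the first branch that allows the whole pattern to succeed is taken.
One capturing group, so `findall` returns just the captured substring from each match — 3 in all.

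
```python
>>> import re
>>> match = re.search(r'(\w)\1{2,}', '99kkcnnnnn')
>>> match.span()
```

(5, 10)

After group 1 captures some text, `\1` only succeeds where that same text appears again.
`re.search` tries every starting position until one works.
The match spans [5:10] → 'nnnnn'.
Captured: group 1 = 'n'.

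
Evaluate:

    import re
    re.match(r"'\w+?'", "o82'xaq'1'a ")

None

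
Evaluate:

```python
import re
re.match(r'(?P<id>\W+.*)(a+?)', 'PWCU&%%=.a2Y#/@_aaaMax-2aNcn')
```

This matches one or more of a non-word character, then zero or more of any character (captured as 'id'); then one or more of a literal 'a' (lazy) (captured).
`match` is anchored at position 0; if the pattern doesn't fit there, it returns None.
Here the pattern fails at index 0, so the call returns None.

None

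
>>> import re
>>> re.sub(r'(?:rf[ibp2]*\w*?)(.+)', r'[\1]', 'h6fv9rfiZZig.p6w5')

Because the quantifier is non-greedy, it stops expanding at the earliest point where the rest of the pattern can succeed.
The replacement refers to a captured group, so each match is rewritten using its own captured text.

'h6fv9[ZZig.p6w5]'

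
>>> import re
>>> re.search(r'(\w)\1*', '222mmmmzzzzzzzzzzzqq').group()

After group 1 captures some text, `\1` only succeeds where that same text appears again.
The match spans [0:3] → '222'.

'222'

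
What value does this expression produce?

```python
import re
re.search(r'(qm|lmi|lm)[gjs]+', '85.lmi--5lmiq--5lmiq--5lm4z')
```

None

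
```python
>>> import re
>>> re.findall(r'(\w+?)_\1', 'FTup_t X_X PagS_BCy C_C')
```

['X', 'C']

A backreference is literal: `\1` must see the identical characters the first group matched.
One capturing group, so `findall` returns just the captured substring from each match — 2 in all.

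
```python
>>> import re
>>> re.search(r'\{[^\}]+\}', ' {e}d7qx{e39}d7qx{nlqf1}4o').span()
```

(1, 4)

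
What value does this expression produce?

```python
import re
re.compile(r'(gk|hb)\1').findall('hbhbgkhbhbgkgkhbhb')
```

['hb', 'hb', 'gk', 'hb']

The backreference `\1` re-matches whatever the first group consumed, character for character.
One capturing group, so `findall` returns just the captured substring from each match — 4 in all.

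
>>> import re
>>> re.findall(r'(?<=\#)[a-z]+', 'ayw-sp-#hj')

['hj']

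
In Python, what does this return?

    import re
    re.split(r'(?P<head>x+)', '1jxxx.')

['1j', 'xxx', '.']

With a capturing group present, the delimiter's captured portion is kept in the result list.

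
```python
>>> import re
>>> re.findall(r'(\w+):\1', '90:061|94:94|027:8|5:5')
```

['0', '94', '5']

The backreference `\1` re-matches whatever the first group consumed, character for character.
Walking the string: at [1:4] match '0:0', group 1 = '0'; at [7:12] match '94:94', group 1 = '94'; at [19:22] match '5:5', group 1 = '5'.
With a single group, `findall` returns only what that group captured — 3 items.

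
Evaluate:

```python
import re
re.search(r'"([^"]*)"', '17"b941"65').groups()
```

('b941',)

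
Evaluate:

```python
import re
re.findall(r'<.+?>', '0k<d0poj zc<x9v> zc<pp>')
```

['<d0poj zc<x9v>', '<pp>']

Walking the string: at [2:16] → '<d0poj zc<x9v>'; at [19:23] → '<pp>'.
Since nothing is captured, `findall` lists the 2 matched substrings directly.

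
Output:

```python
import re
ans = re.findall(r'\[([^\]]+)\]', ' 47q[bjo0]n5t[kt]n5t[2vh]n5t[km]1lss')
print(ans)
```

['bjo0', 'kt', '2vh', 'km']

Scanning left to right: at [4:10] match '[bjo0]', group 1 = 'bjo0'; at [13:17] match '[kt]', group 1 = 'kt'; at [20:25] match '[2vh]', group 1 = '2vh'; at [28:32] match '[km]', group 1 = 'km'.
Because there's exactly one group, `findall` drops the full match and keeps group 1 from each hit.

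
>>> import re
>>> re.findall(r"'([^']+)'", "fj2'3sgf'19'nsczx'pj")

['3sgf', 'nsczx']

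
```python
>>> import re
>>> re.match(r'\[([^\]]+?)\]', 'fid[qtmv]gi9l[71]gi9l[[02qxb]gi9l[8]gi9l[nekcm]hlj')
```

With `match`, the pattern is implicitly anchored at the beginning.
Here position 0 doesn't satisfy it, so the call returns None.

None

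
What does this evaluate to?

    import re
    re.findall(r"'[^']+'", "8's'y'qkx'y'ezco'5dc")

["'s'", "'qkx'", "'ezco'"]

With no groups in the pattern, `findall` gives back each whole match — 3 here.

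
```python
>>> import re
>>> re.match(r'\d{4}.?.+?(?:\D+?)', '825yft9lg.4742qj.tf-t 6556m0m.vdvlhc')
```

Pattern: exactly 4 of a digit, then optionally any character; then one or more of any character (lazy); then one or more of a non-digit (lazy) (non-capturing group).
`re.match` only tries the pattern at the start of the string.
Here position 0 doesn't satisfy it, so the call returns None.

None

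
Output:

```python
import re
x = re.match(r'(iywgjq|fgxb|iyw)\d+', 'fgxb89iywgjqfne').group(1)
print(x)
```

`match` is anchored at position 0; if the pattern doesn't fit there, it returns None.
The match spans [0:6] → 'fgxb89'.
Captured: group 1 = 'fgxb'.

fgxb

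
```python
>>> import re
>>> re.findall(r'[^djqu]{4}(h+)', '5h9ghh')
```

['hh']

The pattern matches exactly 4 of any character except [djqu]; then one or more of a literal 'h' (captured).
Scanning left to right: at [0:6] match '5h9ghh', group 1 = 'hh'.
With a single group, `findall` returns only what that group captured — 1 item.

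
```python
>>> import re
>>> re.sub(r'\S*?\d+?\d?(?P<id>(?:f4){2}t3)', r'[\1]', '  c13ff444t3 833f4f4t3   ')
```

'  c13ff444t3 [f4f4t3]   '

The replacement refers to a captured group, so each match is rewritten using its own captured text.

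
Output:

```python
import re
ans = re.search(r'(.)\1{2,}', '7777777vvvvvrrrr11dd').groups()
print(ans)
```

`\1` has to match the exact text group 1 already captured.
`re.search` tries every starting position until one works.
The match spans [0:7] → '7777777'.
Captured: group 1 = '7'.

('7',)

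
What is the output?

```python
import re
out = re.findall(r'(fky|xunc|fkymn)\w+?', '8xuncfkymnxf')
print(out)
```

Scanning left to right: at [1:6] match 'xuncf', group 1 = 'xunc'.
With a single group, `findall` returns only what that group captured — 1 item.

['xunc']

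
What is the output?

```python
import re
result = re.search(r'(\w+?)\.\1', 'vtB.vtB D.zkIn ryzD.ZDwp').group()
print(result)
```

A backreference is literal: `\1` must see the identical characters the first group matched.
The match spans [0:7] → 'vtB.vtB'.

vtB.vtB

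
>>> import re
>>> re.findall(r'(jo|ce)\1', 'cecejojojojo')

The backreference `\1` re-matches whatever the first group consumed, character for character.
Walking the string: at [0:4] match 'cece', group 1 = 'ce'; at [4:8] match 'jojo', group 1 = 'jo'; at [8:12] match 'jojo', group 1 = 'jo'.
With a single group, `findall` returns only what that group captured — 3 items.

['ce', 'jo', 'jo']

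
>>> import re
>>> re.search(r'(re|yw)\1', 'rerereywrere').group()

'rere'

`\1` is not a pattern — it's the concrete string captured by group 1, re-applied verbatim.
`re.search` tries every starting position until one works.
The match spans [0:4] → 'rere'.
Captured: group 1 = 're'.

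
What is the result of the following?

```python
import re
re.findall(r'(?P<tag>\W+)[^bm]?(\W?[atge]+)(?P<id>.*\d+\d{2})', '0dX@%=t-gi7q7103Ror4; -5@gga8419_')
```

The pattern matches one or more of a non-word character (captured as 'tag'); then optionally any character except [bm]; then optionally a non-word character, then one or more of one of [atge] (captured); then zero or more of any character, then one or more of a digit, then exactly 2 of a digit (captured as 'id').
Matches: at [3:32] match '@%=t-gi7q7103Ror4; -5@gga8419', groups = ('@%=', '-g', 'i7q7103Ror4; -5@gga8419').
Multiple groups make `findall` return tuples — one 3-tuple for the one match.

[('@%=', '-g', 'i7q7103Ror4; -5@gga8419')]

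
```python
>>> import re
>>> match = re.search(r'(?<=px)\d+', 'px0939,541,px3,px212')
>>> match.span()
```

(2, 6)

The `(?=…)`/`(?<=…)` assertion just peeks at neighbouring text; it doesn't advance the match position.
The match spans [2:6] → '0939'.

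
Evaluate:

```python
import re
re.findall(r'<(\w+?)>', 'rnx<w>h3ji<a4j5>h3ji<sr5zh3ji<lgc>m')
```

['w', 'a4j5', 'lgc']

`findall` collects group 1 from each match (3 total).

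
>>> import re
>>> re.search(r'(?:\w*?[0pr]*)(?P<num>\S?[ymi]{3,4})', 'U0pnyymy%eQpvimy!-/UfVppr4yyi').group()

'U0pnyymy'

Pattern: zero or more of a word character (lazy), then zero or more of one of [0pr] (non-capturing group); then optionally a non-whitespace character, then 3 to 4 of one of [ymi] (captured as 'num').
`search` walks the string left to right and returns the first match it finds.
The match spans [0:8] → 'U0pnyymy'.
Captured: group 1 = 'nyymy'.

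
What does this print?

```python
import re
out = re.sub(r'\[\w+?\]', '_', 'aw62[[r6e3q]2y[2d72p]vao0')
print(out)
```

aw62[_2y_vao0

Each match is replaced by '_'.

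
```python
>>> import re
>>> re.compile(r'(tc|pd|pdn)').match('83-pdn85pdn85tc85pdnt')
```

`re.match` only tries the pattern at the start of the string.
Here position 0 doesn't satisfy it, so the call returns None.

None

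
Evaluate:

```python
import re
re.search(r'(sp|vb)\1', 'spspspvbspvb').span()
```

(0, 4)

A backreference is literal: `\1` must see the identical characters the first group matched.
The match spans [0:4] → 'spsp'.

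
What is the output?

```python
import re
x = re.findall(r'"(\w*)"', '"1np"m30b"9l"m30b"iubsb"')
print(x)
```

Scanning left to right: at [0:5] match '"1np"', group 1 = '1np'; at [9:13] match '"9l"', group 1 = '9l'; at [17:24] match '"iubsb"', group 1 = 'iubsb'.
With a single group, `findall` returns only what that group captured — 3 items.

['1np', '9l', 'iubsb']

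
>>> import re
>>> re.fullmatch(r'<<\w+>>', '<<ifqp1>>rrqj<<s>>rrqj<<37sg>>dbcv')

None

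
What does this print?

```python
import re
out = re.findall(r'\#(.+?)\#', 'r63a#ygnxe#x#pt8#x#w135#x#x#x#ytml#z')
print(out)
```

['ygnxe', 'pt8', 'w135', 'x', 'ytml']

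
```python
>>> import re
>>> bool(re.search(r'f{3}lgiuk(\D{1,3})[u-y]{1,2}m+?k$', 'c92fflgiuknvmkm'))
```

Pattern: exactly 3 of the literal 'f', then the literal 'lgi', then the literal 'uk'; then 1 to 3 of a non-digit (captured); then 1 to 2 of a character in [u-y], then one or more of a literal 'm' (lazy); then a literal 'k'; then anchored at the end.
`re.search` scans for the first position where the pattern succeeds.
Here no position works, so the call returns None, and `bool(None)` is False.

False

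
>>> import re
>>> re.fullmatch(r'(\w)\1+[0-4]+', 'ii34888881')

None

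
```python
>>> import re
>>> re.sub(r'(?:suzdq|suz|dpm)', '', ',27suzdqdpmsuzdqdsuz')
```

',27d'

Alternation isn't longest-match — the leftmost alternative that fits at this position is chosen.
Each match is replaced by ''.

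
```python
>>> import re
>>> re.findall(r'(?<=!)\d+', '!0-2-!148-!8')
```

['0', '148', '8']

Lookahead/lookbehind check context without consuming it, so the matched span excludes the asserted characters.
With no groups in the pattern, `findall` gives back each whole match — 3 here.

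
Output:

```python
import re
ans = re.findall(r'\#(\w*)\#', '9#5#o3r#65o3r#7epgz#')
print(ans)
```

['5', '65o3r']

Because there's exactly one group, `findall` drops the full match and keeps group 1 from each hit.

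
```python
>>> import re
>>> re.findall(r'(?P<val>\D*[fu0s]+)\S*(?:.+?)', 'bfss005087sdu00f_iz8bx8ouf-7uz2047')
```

['bfss00']

This matches zero or more of a non-digit, then one or more of one of [fu0s] (captured as 'val'); then zero or more of a non-whitespace character; then one or more of any character (lazy) (non-capturing group).
Scanning left to right: at [0:34] match 'bfss005087sdu00f_iz8bx8ouf-7uz2047', group 1 = 'bfss00'.
Because there's exactly one group, `findall` drops the full match and keeps group 1 from the one hit.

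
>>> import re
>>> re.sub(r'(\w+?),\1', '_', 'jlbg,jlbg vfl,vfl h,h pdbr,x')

'_ _ _ pdbr,x'

After group 1 captures some text, `\1` only succeeds where that same text appears again.
Matches: at [0:9] → 'jlbg,jlbg'; at [10:17] → 'vfl,vfl'; at [18:21] → 'h,h'.
Every occurrence is swapped for '_'.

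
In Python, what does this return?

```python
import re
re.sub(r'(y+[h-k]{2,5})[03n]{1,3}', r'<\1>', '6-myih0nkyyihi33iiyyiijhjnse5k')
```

'6-m<yih>k<yyihi>ii<yyiijhj>se5k'

The pattern matches one or more of the literal 'y', then 2 to 5 of a character in [h-k] (captured); then 1 to 3 of one of [03n].
Matches: at [3:8] → 'yih0n'; at [9:16] → 'yyihi33'; at [18:26] → 'yyiijhjn'.
The replacement refers to a captured group, so each match is rewritten using its own captured text.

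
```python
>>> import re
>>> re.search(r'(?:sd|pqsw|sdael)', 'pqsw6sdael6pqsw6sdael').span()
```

(0, 4)

`re.search` scans for the first position where the pattern succeeds.
The match spans [0:4] → 'pqsw'.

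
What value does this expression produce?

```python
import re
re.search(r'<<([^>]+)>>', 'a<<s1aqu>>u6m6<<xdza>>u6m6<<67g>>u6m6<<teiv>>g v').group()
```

'<<s1aqu>>'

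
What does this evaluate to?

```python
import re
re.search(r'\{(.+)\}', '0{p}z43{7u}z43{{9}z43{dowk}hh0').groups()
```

`re.search` scans for the first position where the pattern succeeds.
The match spans [1:27] → '{p}z43{7u}z43{{9}z43{dowk}'.
Captured: group 1 = 'p}z43{7u}z43{{9}z43{dowk'.

('p}z43{7u}z43{{9}z43{dowk',)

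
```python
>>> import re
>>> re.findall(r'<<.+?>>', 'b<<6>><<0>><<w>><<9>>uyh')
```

['<<6>>', '<<0>>', '<<w>>', '<<9>>']

Scanning left to right: at [1:6] → '<<6>>'; at [6:11] → '<<0>>'; at [11:16] → '<<w>>'; at [16:21] → '<<9>>'.
No capturing groups, so `findall` returns the 4 full match strings.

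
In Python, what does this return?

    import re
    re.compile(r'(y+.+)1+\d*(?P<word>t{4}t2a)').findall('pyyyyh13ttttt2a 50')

Pattern: one or more of a literal 'y', then one or more of any character (captured); then one or more of the literal '1', then zero or more of a digit; then exactly 4 of the literal 't', then the literal 't2a' (captured as 'word').
Matches: at [1:15] match 'yyyyh13ttttt2a', groups = ('yyyyh', 'ttttt2a').
`findall` packs the 2 group values into a tuple for every match.

[('yyyyh', 'ttttt2a')]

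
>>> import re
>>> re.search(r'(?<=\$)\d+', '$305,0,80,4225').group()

'305'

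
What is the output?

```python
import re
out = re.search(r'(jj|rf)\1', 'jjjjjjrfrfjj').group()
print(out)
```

jjjj

`\1` is not a pattern — it's the concrete string captured by group 1, re-applied verbatim.
`search` walks the string left to right and returns the first match it finds.
The match spans [0:4] → 'jjjj'.
Captured: group 1 = 'jj'.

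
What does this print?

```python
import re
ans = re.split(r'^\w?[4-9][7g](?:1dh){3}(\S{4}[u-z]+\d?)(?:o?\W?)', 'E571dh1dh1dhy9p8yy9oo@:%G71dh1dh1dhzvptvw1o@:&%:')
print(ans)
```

This matches anchored at the start of the string; then optionally a word character, then a character in [4-9]; then one of [7g], then the literal '1dh' repeated 3 times; then exactly 4 of a non-whitespace character, then one or more of a character in [u-z], then optionally a digit (captured); then optionally the literal 'o', then optionally a non-word character (non-capturing group).
Matches to split on: at [0:20] → 'E571dh1dh1dhy9p8yy9o'.
Because the pattern has a capturing group, `split` also inserts each captured text between the pieces.

['', 'y9p8yy9', 'o@:%G71dh1dh1dhzvptvw1o@:&%:']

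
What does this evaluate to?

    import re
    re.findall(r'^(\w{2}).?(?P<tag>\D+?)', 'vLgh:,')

[('vL', 'h')]

A non-greedy quantifier consumes as few characters as it can — just enough that the remainder of the pattern still matches from where it stops; whatever follows it matches normally.
With 2 capturing groups, `findall` returns a 2-tuple per match.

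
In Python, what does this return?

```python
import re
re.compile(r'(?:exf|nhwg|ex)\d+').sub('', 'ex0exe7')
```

'exe7'

Every occurrence is swapped for ''.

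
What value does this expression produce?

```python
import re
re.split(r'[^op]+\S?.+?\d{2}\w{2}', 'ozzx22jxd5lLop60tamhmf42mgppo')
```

['o', '', 'ppo']

Pattern: one or more of any character except [op], then optionally a non-whitespace character, then one or more of any character (lazy); then exactly 2 of a digit, then exactly 2 of a word character.
Because the quantifier is non-greedy, it stops expanding at the earliest point where the rest of the pattern can succeed.
Matches to split on: at [1:18] → 'zzx22jxd5lLop60ta'; at [18:26] → 'mhmf42mg'.
`split` removes every match and returns the 3 fragments in between.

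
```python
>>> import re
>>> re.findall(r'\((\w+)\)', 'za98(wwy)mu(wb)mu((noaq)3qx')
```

['wwy', 'wb', 'noaq']

One capturing group, so `findall` returns just the captured substring from each match — 3 in all.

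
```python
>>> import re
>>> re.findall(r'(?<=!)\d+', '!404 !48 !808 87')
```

The lookaround is zero-width — it requires the adjacent text to match without consuming it, so the asserted text isn't part of the match.
No capturing groups, so `findall` returns the 3 full match strings.

['404', '48', '808']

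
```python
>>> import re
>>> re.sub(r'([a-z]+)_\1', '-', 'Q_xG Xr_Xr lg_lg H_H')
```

The backreference `\1` re-matches whatever the first group consumed, character for character.
Matches: at [11:16] → 'lg_lg'.
Every occurrence is swapped for '-'.

'Q_xG Xr_Xr - H_H'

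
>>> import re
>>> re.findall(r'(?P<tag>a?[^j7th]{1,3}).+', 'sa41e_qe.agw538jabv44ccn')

['sa4']

Pattern: optionally the literal 'a', then 1 to 3 of any character except [j7th] (captured as 'tag'); then one or more of any character.
Walking the string: at [0:24] match 'sa41e_qe.agw538jabv44ccn', group 1 = 'sa4'.
One capturing group, so `findall` returns just the captured substring from the one match — 1 in all.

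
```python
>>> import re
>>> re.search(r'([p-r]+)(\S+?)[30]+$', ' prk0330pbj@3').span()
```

(1, 13)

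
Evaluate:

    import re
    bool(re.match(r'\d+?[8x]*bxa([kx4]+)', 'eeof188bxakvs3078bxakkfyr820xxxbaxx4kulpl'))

With `match`, the pattern is implicitly anchored at the beginning.
Here the string doesn't start with a match, so the call returns None, and `bool(None)` is False.

False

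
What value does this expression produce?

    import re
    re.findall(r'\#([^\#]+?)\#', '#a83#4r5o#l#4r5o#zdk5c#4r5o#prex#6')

Walking the string: at [0:5] match '#a83#', group 1 = 'a83'; at [9:12] match '#l#', group 1 = 'l'; at [16:23] match '#zdk5c#', group 1 = 'zdk5c'; at [27:33] match '#prex#', group 1 = 'prex'.
`findall` collects group 1 from each match (4 total).

['a83', 'l', 'zdk5c', 'prex']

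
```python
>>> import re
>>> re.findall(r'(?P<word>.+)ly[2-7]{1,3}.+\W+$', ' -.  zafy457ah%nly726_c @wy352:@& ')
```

This matches one or more of any character (captured as 'word'); then the literal 'ly', then 1 to 3 of a character in [2-7], then one or more of any character; then one or more of a non-word character; then anchored at the end.
Matches: at [0:34] match ' -.  zafy457ah%nly726_c @wy352:@& ', group 1 = ' -.  zafy457ah%n'.
One capturing group, so `findall` returns just the captured substring from the one match — 1 in all.

[' -.  zafy457ah%n']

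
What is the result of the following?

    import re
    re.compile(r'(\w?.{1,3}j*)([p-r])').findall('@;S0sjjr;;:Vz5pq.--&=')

Pattern: optionally a word character, then 1 to 3 of any character, then zero or more of the literal 'j' (captured); then a character in [p-r] (captured).
`findall` packs the 2 group values into a tuple for every match.

[('S0sjj', 'r'), ('Vz5p', 'q')]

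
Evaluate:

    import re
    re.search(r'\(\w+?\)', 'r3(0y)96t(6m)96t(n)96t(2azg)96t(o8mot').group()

Unlike `match`, `search` isn't anchored — it looks for the pattern anywhere in the string.
The match spans [2:6] → '(0y)'.

'(0y)'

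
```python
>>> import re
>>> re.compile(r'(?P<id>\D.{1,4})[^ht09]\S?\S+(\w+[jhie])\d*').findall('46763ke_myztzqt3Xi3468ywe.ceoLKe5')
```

[('ke_my', 'Ke')]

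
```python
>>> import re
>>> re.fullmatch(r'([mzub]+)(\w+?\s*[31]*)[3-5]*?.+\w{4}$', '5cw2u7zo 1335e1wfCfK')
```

None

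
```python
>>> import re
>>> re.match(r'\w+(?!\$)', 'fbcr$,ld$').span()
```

The negative lookahead/lookbehind blocks any match where the forbidden context is present.
`match` is anchored at position 0; if the pattern doesn't fit there, it returns None.
The match spans [0:3] → 'fbc'.

(0, 3)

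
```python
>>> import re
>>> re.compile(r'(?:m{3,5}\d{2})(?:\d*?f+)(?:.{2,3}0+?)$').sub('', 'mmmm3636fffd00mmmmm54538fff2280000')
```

This matches 3 to 5 of a literal 'm', then exactly 2 of a digit (non-capturing group); then zero or more of a digit (lazy), then one or more of a literal 'f' (non-capturing group); then 2 to 3 of any character, then one or more of a literal '0' (lazy) (non-capturing group); then anchored at the end.
Matches: at [14:34] → 'mmmmm54538fff2280000'.
Every occurrence is swapped for ''.

'mmmm3636fffd00'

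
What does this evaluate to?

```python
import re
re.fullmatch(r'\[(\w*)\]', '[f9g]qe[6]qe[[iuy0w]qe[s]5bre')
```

None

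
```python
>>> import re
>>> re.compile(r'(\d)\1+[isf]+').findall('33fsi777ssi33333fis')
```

['3', '7', '3']

`\1` has to match the exact text group 1 already captured.
Matches: at [0:5] match '33fsi', group 1 = '3'; at [5:11] match '777ssi', group 1 = '7'; at [11:19] match '33333fis', group 1 = '3'.
`findall` collects group 1 from each match (3 total).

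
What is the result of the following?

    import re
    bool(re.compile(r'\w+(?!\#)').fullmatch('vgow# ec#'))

False

A negative assertion filters positions out without eating any characters.
`re.fullmatch` requires the pattern to consume the entire string.
Here the pattern can't cover the whole string, so the call returns None, and `bool(None)` is False.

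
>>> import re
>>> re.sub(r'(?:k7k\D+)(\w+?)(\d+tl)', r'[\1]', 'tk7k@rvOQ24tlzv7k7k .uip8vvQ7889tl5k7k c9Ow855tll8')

't[2]zv7[8vvQ]5[9Ow]l8'

This matches the literal 'k7k', then one or more of a non-digit (non-capturing group); then one or more of a word character (lazy) (captured); then one or more of a digit, then the literal 'tl' (captured).
With the lazy modifier that quantifier settles for the fewest repetitions that let the rest of the pattern succeed (the atoms after it are unaffected and can still be greedy).
Matches: at [1:13] → 'k7k@rvOQ24tl'; at [16:34] → 'k7k .uip8vvQ7889tl'; at [35:48] → 'k7k c9Ow855tl'.
Each match is replaced using the text its own group 1 captured.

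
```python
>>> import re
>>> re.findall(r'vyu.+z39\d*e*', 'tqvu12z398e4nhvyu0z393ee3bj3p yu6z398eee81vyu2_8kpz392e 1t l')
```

['vyu0z393ee3bj3p yu6z398eee81vyu2_8kpz392e']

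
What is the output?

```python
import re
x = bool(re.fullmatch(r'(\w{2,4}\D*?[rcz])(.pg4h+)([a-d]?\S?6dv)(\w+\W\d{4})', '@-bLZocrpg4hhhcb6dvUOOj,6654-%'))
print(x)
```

False

`re.fullmatch` is like wrapping the pattern in `^…$` (in single-line mode).
Here the string isn't matched end-to-end, so the call returns None, and `bool(None)` is False.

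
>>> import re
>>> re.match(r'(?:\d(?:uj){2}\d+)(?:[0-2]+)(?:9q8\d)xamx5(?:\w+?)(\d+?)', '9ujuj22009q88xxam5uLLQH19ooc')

None

`re.match` won't scan ahead — the pattern has to work from the very first character.
Here the string doesn't start with a match, so the call returns None.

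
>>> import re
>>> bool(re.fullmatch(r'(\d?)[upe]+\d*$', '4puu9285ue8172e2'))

False

Pattern: optionally a digit (captured); then one or more of one of [upe], then zero or more of a digit; then anchored at the end.
For `fullmatch`, every character of the input must be accounted for by the pattern.
Here the string isn't matched end-to-end, so the call returns None, and `bool(None)` is False.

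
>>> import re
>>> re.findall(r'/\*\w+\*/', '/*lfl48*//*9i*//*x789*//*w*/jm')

['/*lfl48*/', '/*9i*/', '/*x789*/', '/*w*/']

Matches: at [0:9] → '/*lfl48*/'; at [9:15] → '/*9i*/'; at [15:23] → '/*x789*/'; at [23:28] → '/*w*/'.
No capturing groups, so `findall` returns the 4 full match strings.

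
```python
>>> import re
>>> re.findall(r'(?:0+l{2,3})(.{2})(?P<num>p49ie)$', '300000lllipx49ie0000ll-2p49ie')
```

The pattern matches one or more of the literal '0', then 2 to 3 of a literal 'l' (non-capturing group); then exactly 2 of any character (captured); then the literal 'p4', then the literal '9ie' (captured as 'num'); then anchored at the end.
2 groups means the one result is a tuple of 2 captured strings — 1 here.

[('-2', 'p49ie')]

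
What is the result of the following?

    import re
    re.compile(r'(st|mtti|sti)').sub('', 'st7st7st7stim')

Alternation tries branches left to right and keeps the first one that lets the overall match succeed at that position.
Matches: at [0:2] → 'st'; at [3:5] → 'st'; at [6:8] → 'st'; at [9:11] → 'st'.
Every occurrence is swapped for ''.

'777im'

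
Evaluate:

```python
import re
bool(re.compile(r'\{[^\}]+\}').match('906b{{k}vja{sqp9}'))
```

False

`re.match` won't scan ahead — the pattern has to work from the very first character.
Here position 0 doesn't satisfy it, so the call returns None, and `bool(None)` is False.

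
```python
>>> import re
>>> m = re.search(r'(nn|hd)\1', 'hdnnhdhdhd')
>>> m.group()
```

`\1` is not a pattern — it's the concrete string captured by group 1, re-applied verbatim.
The match spans [4:8] → 'hdhd'.

'hdhd'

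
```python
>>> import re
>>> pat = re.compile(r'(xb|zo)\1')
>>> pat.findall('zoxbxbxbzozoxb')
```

['xb', 'zo']

`\1` has to match the exact text group 1 already captured.
Walking the string: at [2:6] match 'xbxb', group 1 = 'xb'; at [8:12] match 'zozo', group 1 = 'zo'.
With a single group, `findall` returns only what that group captured — 2 items.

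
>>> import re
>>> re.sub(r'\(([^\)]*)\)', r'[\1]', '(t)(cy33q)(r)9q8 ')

Matches: at [0:3] → '(t)'; at [3:10] → '(cy33q)'; at [10:13] → '(r)'.
`\1` in the replacement pulls in group 1's text for each match.

'[t][cy33q][r]9q8 '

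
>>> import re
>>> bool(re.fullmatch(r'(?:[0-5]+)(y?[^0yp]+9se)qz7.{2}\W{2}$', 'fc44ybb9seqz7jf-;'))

`re.fullmatch` requires the pattern to consume the entire string.
Here the pattern can't cover the whole string, so the call returns None, and `bool(None)` is False.

False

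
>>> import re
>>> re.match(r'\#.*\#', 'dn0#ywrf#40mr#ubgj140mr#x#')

`re.match` only tries the pattern at the start of the string.
Here the string doesn't start with a match, so the call returns None.

None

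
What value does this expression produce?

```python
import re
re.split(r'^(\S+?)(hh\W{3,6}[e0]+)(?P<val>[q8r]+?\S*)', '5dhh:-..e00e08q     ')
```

['', '5d', 'hh:-..e00e0', '8q', '     ']

This matches anchored at the start of the string; then one or more of a non-whitespace character (lazy) (captured); then the literal 'hh', then 3 to 6 of a non-word character, then one or more of one of [e0] (captured); then one or more of one of [q8r] (lazy), then zero or more of a non-whitespace character (captured as 'val').
Matches to split on: at [0:15] → '5dhh:-..e00e08q'.
With a capturing group present, the delimiter's captured portion is kept in the result list.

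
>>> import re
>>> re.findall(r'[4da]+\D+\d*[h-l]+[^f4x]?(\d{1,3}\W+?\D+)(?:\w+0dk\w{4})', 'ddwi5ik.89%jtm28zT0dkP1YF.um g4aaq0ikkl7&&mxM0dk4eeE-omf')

This matches one or more of one of [4da]; then one or more of a non-digit; then zero or more of a digit, then one or more of a character in [h-l], then optionally any character except [f4x]; then 1 to 3 of a digit, then one or more of a non-word character (lazy), then one or more of a non-digit (captured); then one or more of a word character, then the literal '0dk', then exactly 4 of a word character (non-capturing group).
With a single group, `findall` returns only what that group captured — 2 items.

['89%jtm', '7&&mx']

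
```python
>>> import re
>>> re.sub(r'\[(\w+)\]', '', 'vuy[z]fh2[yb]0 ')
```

'vuyfh20 '

Matches: at [3:6] → '[z]'; at [9:13] → '[yb]'.
`sub` substitutes '' at each match site.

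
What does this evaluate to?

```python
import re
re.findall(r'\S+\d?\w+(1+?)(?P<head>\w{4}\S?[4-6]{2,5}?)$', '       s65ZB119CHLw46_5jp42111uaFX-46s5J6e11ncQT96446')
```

[('1', 'ncQT96446')]

This matches one or more of a non-whitespace character, then optionally a digit; then one or more of a word character; then one or more of a literal '1' (lazy) (captured); then exactly 4 of a word character, then optionally a non-whitespace character, then 2 to 5 of a character in [4-6] (lazy) (captured as 'head'); then anchored at the end.
Walking the string: at [7:53] match 's65ZB119CHLw46_5jp42111uaFX-46s5J6e11ncQT96446', groups = ('1', 'ncQT96446').
With 2 capturing groups, `findall` returns a 2-tuple per match.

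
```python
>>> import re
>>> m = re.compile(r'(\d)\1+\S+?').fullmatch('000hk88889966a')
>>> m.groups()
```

The backreference `\1` re-matches whatever the first group consumed, character for character.
`re.fullmatch` requires the pattern to consume the entire string.
The match spans [0:14] → '000hk88889966a'.
Captured: group 1 = '0'.

('0',)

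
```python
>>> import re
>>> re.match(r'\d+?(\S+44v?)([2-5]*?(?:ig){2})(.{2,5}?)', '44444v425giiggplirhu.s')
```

None

The pattern matches one or more of a digit (lazy); then one or more of a non-whitespace character, then the literal '44', then optionally the literal 'v' (captured); then zero or more of a character in [2-5] (lazy), then the literal 'ig' repeated 2 times (captured); then 2 to 5 of any character (lazy) (captured).
`re.match` won't scan ahead — the pattern has to work from the very first character.
Here the string doesn't start with a match, so the call returns None.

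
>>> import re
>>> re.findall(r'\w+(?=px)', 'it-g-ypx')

The positive lookaround only admits positions where the adjacent text matches; those characters stay outside the span.
Matches: at [5:6] → 'y'.
With no groups in the pattern, `findall` gives back each whole match — 1 here.

['y']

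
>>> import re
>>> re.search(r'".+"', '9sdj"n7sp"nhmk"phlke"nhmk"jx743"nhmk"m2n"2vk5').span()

The match spans [4:41] → '"n7sp"nhmk"phlke"nhmk"jx743"nhmk"m2n"'.

(4, 41)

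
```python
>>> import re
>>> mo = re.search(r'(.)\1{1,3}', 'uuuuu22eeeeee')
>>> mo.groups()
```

After group 1 captures some text, `\1` only succeeds where that same text appears again.
`re.search` scans for the first position where the pattern succeeds.
The match spans [0:4] → 'uuuu'.
Captured: group 1 = 'u'.

('u',)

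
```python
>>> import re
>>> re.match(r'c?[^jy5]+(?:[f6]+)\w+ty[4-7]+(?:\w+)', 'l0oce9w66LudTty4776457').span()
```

(0, 22)

`match` is anchored at position 0; if the pattern doesn't fit there, it returns None.
The match spans [0:22] → 'l0oce9w66LudTty4776457'.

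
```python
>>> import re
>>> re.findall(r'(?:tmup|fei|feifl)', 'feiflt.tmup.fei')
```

The regex engine tests alternatives in the order written; an earlier branch that matches wins even if a later one would match more.
Walking the string: at [0:3] → 'fei'; at [7:11] → 'tmup'; at [12:15] → 'fei'.
No capturing groups, so `findall` returns the 3 full match strings.

['fei', 'tmup', 'fei']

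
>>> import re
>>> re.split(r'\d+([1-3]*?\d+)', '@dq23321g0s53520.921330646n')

This matches one or more of a digit; then zero or more of a character in [1-3] (lazy), then one or more of a digit (captured).
With a capturing group present, the delimiter's captured portion is kept in the result list.

['@dq', '1', 'g0s', '0', '.', '6', 'n']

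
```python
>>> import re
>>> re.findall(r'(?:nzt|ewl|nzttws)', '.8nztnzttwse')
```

['nzt', 'nzt']

The regex engine tests alternatives in the order written; an earlier branch that matches wins even if a later one would match more.
Walking the string: at [2:5] → 'nzt'; at [5:8] → 'nzt'.
`findall` yields the raw match text (2 of them) because the pattern has no groups.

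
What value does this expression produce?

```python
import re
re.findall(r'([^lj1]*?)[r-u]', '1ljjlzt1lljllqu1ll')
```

The pattern matches zero or more of any character except [lj1] (lazy) (captured); then a character in [r-u].
Walking the string: at [5:7] match 'zt', group 1 = 'z'; at [13:15] match 'qu', group 1 = 'q'.
Because there's exactly one group, `findall` drops the full match and keeps group 1 from each hit.

['z', 'q']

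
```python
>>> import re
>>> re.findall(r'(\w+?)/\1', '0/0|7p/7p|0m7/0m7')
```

['0', '7p', '0m7']

After group 1 captures some text, `\1` only succeeds where that same text appears again.
Because there's exactly one group, `findall` drops the full match and keeps group 1 from each hit.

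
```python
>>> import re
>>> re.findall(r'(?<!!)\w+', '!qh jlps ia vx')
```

['h', 'jlps', 'ia', 'vx']

A negative assertion filters positions out without eating any characters.
With no groups in the pattern, `findall` gives back each whole match — 4 here.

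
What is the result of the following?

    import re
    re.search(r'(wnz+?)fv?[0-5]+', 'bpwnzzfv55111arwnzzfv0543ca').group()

This matches the literal 'wn', then one or more of the literal 'z' (lazy) (captured); then the literal 'f', then optionally a literal 'v', then one or more of a character in [0-5].
`re.search` tries every starting position until one works.
The match spans [2:13] → 'wnzzfv55111'.
Captured: group 1 = 'wnzz'.

'wnzzfv55111'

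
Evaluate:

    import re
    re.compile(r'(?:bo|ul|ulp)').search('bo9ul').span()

(0, 2)

The match spans [0:2] → 'bo'.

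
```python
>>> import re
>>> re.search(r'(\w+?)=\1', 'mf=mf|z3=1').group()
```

A backreference is literal: `\1` must see the identical characters the first group matched.
The match spans [0:5] → 'mf=mf'.

'mf=mf'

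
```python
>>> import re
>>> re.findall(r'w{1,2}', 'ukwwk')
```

The pattern matches 1 to 2 of a literal 'w'.
Scanning left to right: at [2:4] → 'ww'.
Since nothing is captured, `findall` lists the 1 matched substring directly.

['ww']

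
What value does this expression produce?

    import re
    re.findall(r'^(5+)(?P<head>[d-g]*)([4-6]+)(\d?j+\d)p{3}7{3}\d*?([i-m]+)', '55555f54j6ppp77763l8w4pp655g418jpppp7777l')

[('55555', 'f', '54', 'j6', 'l')]

Pattern: anchored at the start of the string; then one or more of a literal '5' (captured); then zero or more of a character in [d-g] (captured as 'head'); then one or more of a character in [4-6] (captured); then optionally a digit, then one or more of a literal 'j', then a digit (captured); then exactly 3 of the literal 'p', then exactly 3 of a literal '7', then zero or more of a digit (lazy); then one or more of a character in [i-m] (captured).
Multiple groups make `findall` return tuples — one 5-tuple for the one match.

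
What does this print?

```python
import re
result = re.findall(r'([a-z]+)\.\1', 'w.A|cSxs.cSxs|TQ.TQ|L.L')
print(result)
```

A backreference is literal: `\1` must see the identical characters the first group matched.
Because there's exactly one group, `findall` drops the full match and keeps group 1 from each hit.
Nothing in the string satisfies the pattern, so the list is empty.

[]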